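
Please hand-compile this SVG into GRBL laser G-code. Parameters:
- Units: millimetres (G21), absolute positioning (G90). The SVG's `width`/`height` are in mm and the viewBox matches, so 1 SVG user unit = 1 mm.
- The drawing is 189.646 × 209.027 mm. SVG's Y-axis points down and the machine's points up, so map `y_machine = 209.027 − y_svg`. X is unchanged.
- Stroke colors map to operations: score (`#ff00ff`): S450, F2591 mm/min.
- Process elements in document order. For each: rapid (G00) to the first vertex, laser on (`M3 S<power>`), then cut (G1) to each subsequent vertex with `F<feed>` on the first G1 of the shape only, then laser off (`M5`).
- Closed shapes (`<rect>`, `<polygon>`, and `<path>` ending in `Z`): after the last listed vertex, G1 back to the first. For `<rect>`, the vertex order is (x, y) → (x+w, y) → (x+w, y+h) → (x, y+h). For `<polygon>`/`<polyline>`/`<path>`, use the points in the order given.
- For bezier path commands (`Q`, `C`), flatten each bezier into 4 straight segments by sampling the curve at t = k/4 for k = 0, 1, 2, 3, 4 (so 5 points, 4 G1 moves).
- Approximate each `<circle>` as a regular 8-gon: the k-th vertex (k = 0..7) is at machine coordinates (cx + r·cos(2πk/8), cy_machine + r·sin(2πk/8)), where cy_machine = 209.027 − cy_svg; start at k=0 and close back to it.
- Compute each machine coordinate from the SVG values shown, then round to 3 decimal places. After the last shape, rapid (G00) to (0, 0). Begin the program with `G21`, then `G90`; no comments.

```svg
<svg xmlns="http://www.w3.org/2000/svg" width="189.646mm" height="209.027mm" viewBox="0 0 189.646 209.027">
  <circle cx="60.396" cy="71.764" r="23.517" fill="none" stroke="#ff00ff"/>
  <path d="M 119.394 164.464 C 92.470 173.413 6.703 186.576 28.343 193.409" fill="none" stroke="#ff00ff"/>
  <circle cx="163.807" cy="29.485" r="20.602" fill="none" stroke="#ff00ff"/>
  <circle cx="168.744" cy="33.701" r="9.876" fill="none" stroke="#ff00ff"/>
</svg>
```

Since the viewBox matches the mm dimensions, user units are millimetres directly. The only transform is the Y-flip y_m = 209.027 − y_svg.

Shape 1 is a circle drawn with `<circle>`. Its stroke #ff00ff means score at S450, F2591. After flipping Y the toolpath is (83.913,137.263) → (77.025,153.892) → (60.396,160.780) → (43.767,153.892) → (36.879,137.263) → (43.767,120.634) → (60.396,113.746) → (77.025,120.634) → (83.913,137.263), returning to the start.

Shape 2 is a cubic bezier drawn with `<path>`. Its stroke #ff00ff means score at S450, F2591. After flipping Y the toolpath is (119.394,44.563) → (90.766,37.226) → (55.657,29.297) → (29.654,21.765) → (28.343,15.618).

Shape 3 is a circle drawn with `<circle>`. Its stroke #ff00ff means score at S450, F2591. After flipping Y the toolpath is (184.409,179.542) → (178.375,194.110) → (163.807,200.144) → (149.239,194.110) → (143.205,179.542) → (149.239,164.974) → (163.807,158.940) → (178.375,164.974) → (184.409,179.542), returning to the start.

Shape 4 is a circle drawn with `<circle>`. Its stroke #ff00ff means score at S450, F2591. After flipping Y the toolpath is (178.620,175.326) → (175.727,182.309) → (168.744,185.202) → (161.761,182.309) → (158.868,175.326) → (161.761,168.343) → (168.744,165.450) → (175.727,168.343) → (178.620,175.326), returning to the start.

G21
G90
G00 X83.913 Y137.263
M3 S450
G1 X77.025 Y153.892 F2591
G1 X60.396 Y160.780
G1 X43.767 Y153.892
G1 X36.879 Y137.263
G1 X43.767 Y120.634
G1 X60.396 Y113.746
G1 X77.025 Y120.634
G1 X83.913 Y137.263
M5
G00 X119.394 Y44.563
M3 S450
G1 X90.766 Y37.226 F2591
G1 X55.657 Y29.297
G1 X29.654 Y21.765
G1 X28.343 Y15.618
M5
G00 X184.409 Y179.542
M3 S450
G1 X178.375 Y194.110 F2591
G1 X163.807 Y200.144
G1 X149.239 Y194.110
G1 X143.205 Y179.542
G1 X149.239 Y164.974
G1 X163.807 Y158.940
G1 X178.375 Y164.974
G1 X184.409 Y179.542
M5
G00 X178.620 Y175.326
M3 S450
G1 X175.727 Y182.309 F2591
G1 X168.744 Y185.202
G1 X161.761 Y182.309
G1 X158.868 Y175.326
G1 X161.761 Y168.343
G1 X168.744 Y165.450
G1 X175.727 Y168.343
G1 X178.620 Y175.326
M5
G00 X0.000 Y0.000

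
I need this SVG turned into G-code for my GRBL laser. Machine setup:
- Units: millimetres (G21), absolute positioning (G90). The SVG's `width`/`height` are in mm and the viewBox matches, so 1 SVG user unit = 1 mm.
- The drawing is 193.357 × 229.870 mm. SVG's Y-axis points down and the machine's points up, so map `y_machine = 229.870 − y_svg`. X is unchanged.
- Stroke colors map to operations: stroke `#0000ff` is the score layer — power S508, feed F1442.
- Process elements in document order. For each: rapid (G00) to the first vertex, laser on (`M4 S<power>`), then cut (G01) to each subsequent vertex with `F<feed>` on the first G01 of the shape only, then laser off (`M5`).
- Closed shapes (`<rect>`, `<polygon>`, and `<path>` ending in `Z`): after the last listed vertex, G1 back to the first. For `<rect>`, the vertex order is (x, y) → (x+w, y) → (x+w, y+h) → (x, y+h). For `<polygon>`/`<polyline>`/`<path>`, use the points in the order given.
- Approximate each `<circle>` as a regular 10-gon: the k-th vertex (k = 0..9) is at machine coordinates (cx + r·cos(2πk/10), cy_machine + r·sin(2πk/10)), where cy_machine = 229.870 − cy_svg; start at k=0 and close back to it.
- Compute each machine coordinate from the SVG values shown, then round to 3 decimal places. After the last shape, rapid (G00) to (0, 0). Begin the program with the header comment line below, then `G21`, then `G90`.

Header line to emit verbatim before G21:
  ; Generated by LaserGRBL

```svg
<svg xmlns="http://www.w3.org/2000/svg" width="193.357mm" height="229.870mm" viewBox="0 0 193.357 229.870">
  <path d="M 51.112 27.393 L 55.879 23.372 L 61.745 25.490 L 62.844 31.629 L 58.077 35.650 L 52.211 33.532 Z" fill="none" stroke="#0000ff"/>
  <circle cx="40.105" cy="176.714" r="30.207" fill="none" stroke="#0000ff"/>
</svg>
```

; Generated by LaserGRBL
G21
G90
G00 X51.112 Y202.477
M4 S508
G01 X55.879 Y206.498 F1442
G01 X61.745 Y204.380
G01 X62.844 Y198.241
G01 X58.077 Y194.220
G01 X52.211 Y196.338
G01 X51.112 Y202.477
M5
G00 X70.312 Y53.156
M4 S508
G01 X64.543 Y70.911 F1442
G01 X49.439 Y81.885
G01 X30.771 Y81.885
G01 X15.667 Y70.911
G01 X9.898 Y53.156
G01 X15.667 Y35.401
G01 X30.771 Y24.427
G01 X49.439 Y24.427
G01 X64.543 Y35.401
G01 X70.312 Y53.156
M5
G00 X0.000 Y0.000

Since the viewBox matches the mm dimensions, user units are millimetres directly. The only transform is the Y-flip y_m = 229.870 − y_svg.

Shape 1 is a regular polygon drawn with `<path>`. Its stroke #0000ff means score at S508, F1442. After flipping Y the toolpath is (51.112,202.477) → (55.879,206.498) → (61.745,204.380) → (62.844,198.241) → (58.077,194.220) → (52.211,196.338) → (51.112,202.477), returning to the start.

Shape 2 is a circle drawn with `<circle>`. Its stroke #0000ff means score at S508, F1442. After flipping Y the toolpath is (70.312,53.156) → (64.543,70.911) → (49.439,81.885) → (30.771,81.885) → (15.667,70.911) → (9.898,53.156) → (15.667,35.401) → (30.771,24.427) → (49.439,24.427) → (64.543,35.401) → (70.312,53.156), returning to the start.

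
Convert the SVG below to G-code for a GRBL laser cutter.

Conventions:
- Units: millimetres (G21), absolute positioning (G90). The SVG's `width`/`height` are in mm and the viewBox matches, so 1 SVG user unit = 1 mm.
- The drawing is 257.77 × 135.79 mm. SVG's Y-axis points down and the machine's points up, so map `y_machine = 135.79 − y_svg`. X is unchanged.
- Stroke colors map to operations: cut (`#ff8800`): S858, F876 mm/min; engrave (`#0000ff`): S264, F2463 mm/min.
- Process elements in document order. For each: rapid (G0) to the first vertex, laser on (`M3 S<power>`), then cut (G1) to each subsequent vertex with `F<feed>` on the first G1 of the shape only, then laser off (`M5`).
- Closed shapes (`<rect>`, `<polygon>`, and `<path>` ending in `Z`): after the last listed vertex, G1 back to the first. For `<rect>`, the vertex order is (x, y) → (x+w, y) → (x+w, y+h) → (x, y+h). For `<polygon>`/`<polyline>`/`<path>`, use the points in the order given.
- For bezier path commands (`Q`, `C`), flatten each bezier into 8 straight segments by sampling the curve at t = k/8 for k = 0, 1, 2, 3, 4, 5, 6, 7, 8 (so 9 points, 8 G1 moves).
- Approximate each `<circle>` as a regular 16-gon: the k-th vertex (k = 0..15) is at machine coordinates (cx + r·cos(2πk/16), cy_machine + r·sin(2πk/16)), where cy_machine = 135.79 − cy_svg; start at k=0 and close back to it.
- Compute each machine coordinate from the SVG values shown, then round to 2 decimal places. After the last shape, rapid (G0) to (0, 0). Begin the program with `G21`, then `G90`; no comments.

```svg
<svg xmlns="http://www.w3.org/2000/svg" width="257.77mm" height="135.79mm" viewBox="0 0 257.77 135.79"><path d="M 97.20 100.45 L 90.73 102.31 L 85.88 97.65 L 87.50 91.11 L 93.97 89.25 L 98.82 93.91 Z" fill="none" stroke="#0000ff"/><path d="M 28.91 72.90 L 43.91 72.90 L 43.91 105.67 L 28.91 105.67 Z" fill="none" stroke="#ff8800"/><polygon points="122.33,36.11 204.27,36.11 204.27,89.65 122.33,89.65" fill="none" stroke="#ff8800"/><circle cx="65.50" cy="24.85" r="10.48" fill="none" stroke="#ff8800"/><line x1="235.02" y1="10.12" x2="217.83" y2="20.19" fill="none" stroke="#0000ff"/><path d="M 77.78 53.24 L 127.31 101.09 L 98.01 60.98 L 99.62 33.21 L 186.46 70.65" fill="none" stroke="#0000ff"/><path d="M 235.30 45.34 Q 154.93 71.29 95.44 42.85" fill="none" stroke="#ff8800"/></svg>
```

G21
G90
G0 X97.20 Y35.34
M3 S264
G1 X90.73 Y33.48 F2463
G1 X85.88 Y38.14
G1 X87.50 Y44.68
G1 X93.97 Y46.54
G1 X98.82 Y41.88
G1 X97.20 Y35.34
M5
G0 X28.91 Y62.89
M3 S858
G1 X43.91 Y62.89 F876
G1 X43.91 Y30.12
G1 X28.91 Y30.12
G1 X28.91 Y62.89
M5
G0 X122.33 Y99.68
M3 S858
G1 X204.27 Y99.68 F876
G1 X204.27 Y46.14
G1 X122.33 Y46.14
G1 X122.33 Y99.68
M5
G0 X75.98 Y110.94
M3 S858
G1 X75.18 Y114.95 F876
G1 X72.91 Y118.35
G1 X69.51 Y120.62
G1 X65.50 Y121.42
G1 X61.49 Y120.62
G1 X58.09 Y118.35
G1 X55.82 Y114.95
G1 X55.02 Y110.94
G1 X55.82 Y106.93
G1 X58.09 Y103.53
G1 X61.49 Y101.26
G1 X65.50 Y100.46
G1 X69.51 Y101.26
G1 X72.91 Y103.53
G1 X75.18 Y106.93
G1 X75.98 Y110.94
M5
G0 X235.02 Y125.67
M3 S264
G1 X217.83 Y115.60 F2463
M5
G0 X77.78 Y82.55
M3 S264
G1 X127.31 Y34.70 F2463
G1 X98.01 Y74.81
G1 X99.62 Y102.58
G1 X186.46 Y65.14
M5
G0 X235.30 Y90.45
M3 S858
G1 X215.53 Y84.81 F876
G1 X196.42 Y80.87
G1 X177.96 Y78.64
G1 X160.15 Y78.10
G1 X142.99 Y79.26
G1 X126.49 Y82.12
G1 X110.64 Y86.68
G1 X95.44 Y92.94
M5
G0 X0.00 Y0.00

viewBox `0 0 257.77 135.79` with mm width/height → 1 unit = 1 mm. Flip: y_m = 135.79 − y_svg.

**Shape 1** — `<path>` regular polygon, stroke `#0000ff` → engrave (S264, F2463). Machine vertices: (97.20,35.34) → (90.73,33.48) → (85.88,38.14) → (87.50,44.68) → (93.97,46.54) → (98.82,41.88) → (97.20,35.34). Closed: final G1 returns to the first vertex.

**Shape 2** — `<path>` rectangle, stroke `#ff8800` → cut (S858, F876). Machine vertices: (28.91,62.89) → (43.91,62.89) → (43.91,30.12) → (28.91,30.12) → (28.91,62.89). Closed: final G1 returns to the first vertex.

**Shape 3** — `<polygon>` rectangle, stroke `#ff8800` → cut (S858, F876). Machine vertices: (122.33,99.68) → (204.27,99.68) → (204.27,46.14) → (122.33,46.14) → (122.33,99.68). Closed: final G1 returns to the first vertex.

**Shape 4** — `<circle>` circle, stroke `#ff8800` → cut (S858, F876). Machine vertices: (75.98,110.94) → (75.18,114.95) → (72.91,118.35) → (69.51,120.62) → (65.50,121.42) → (61.49,120.62) → (58.09,118.35) → (55.82,114.95) → (55.02,110.94) → (55.82,106.93) → (58.09,103.53) → (61.49,101.26) → (65.50,100.46) → (69.51,101.26) → (72.91,103.53) → (75.18,106.93) → (75.98,110.94). Closed: final G1 returns to the first vertex.

**Shape 5** — `<line>` line segment, stroke `#0000ff` → engrave (S264, F2463). Machine vertices: (235.02,125.67) → (217.83,115.60). Open path.

**Shape 6** — `<path>` open polyline, stroke `#0000ff` → engrave (S264, F2463). Machine vertices: (77.78,82.55) → (127.31,34.70) → (98.01,74.81) → (99.62,102.58) → (186.46,65.14). Open path.

**Shape 7** — `<path>` quadratic bezier, stroke `#ff8800` → cut (S858, F876). Control points (SVG): P0=(235.30,45.34), P1=(154.93,71.29), P2=(95.44,42.85); sampled at t=k/8. Machine vertices: (235.30,90.45) → (215.53,84.81) → (196.42,80.87) → (177.96,78.64) → (160.15,78.10) → (142.99,79.26) → (126.49,82.12) → (110.64,86.68) → (95.44,92.94). Open path.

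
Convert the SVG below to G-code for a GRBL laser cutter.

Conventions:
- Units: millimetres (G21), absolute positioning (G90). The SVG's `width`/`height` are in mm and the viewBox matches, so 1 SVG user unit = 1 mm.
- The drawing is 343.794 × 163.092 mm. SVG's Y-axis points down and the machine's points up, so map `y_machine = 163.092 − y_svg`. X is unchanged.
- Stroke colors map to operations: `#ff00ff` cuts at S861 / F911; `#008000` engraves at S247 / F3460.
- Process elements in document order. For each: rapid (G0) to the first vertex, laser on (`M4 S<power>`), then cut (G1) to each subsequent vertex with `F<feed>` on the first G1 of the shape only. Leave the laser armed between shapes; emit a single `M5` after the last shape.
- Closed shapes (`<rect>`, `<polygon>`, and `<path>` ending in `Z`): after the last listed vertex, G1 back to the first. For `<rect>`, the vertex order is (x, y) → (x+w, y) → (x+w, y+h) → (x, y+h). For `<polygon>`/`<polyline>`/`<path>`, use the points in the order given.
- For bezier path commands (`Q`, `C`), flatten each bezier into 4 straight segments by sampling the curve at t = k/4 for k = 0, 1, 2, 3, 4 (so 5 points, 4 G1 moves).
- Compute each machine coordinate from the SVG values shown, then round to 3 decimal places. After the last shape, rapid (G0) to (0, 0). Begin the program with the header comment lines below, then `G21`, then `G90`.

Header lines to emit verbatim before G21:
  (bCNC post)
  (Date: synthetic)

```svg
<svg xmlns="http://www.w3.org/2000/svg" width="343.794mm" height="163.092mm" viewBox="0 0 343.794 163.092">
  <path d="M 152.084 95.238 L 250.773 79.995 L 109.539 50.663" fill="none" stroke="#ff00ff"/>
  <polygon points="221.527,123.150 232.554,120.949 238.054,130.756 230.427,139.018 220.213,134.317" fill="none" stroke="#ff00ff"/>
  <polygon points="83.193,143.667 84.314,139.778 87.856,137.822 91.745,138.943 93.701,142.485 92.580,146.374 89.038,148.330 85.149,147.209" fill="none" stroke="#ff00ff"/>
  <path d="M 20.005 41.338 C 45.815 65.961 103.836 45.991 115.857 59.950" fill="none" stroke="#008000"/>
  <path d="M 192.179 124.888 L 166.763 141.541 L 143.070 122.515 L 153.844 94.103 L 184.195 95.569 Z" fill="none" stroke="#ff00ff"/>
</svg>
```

1 u = 1 mm; y_m = 163.092 − y.

[1] `<path>` open polyline, #ff00ff→cut S861 F911: (152.084,67.854) → (250.773,83.097) → (109.539,112.429)

[2] `<polygon>` regular polygon, #ff00ff→cut S861 F911: (221.527,39.942) → (232.554,42.143) → (238.054,32.336) → (230.427,24.074) → (220.213,28.775) → (221.527,39.942) (closed)

[3] `<polygon>` regular polygon, #ff00ff→cut S861 F911: (83.193,19.425) → (84.314,23.314) → (87.856,25.270) → (91.745,24.149) → (93.701,20.607) → (92.580,16.718) → (89.038,14.762) → (85.149,15.883) → (83.193,19.425) (closed)

[4] `<path>` cubic bezier, #008000→engrave S247 F3460: (20.005,121.754) → (44.180,110.421) → (73.102,108.449) → (99.438,108.476) → (115.857,103.142)

[5] `<path>` regular polygon, #ff00ff→cut S861 F911: (192.179,38.204) → (166.763,21.551) → (143.070,40.577) → (153.844,68.989) → (184.195,67.523) → (192.179,38.204) (closed)

(bCNC post)
(Date: synthetic)
G21
G90
G0 X152.084 Y67.854
M4 S861
G1 X250.773 Y83.097 F911
G1 X109.539 Y112.429
G0 X221.527 Y39.942
M4 S861
G1 X232.554 Y42.143 F911
G1 X238.054 Y32.336
G1 X230.427 Y24.074
G1 X220.213 Y28.775
G1 X221.527 Y39.942
G0 X83.193 Y19.425
M4 S861
G1 X84.314 Y23.314 F911
G1 X87.856 Y25.270
G1 X91.745 Y24.149
G1 X93.701 Y20.607
G1 X92.580 Y16.718
G1 X89.038 Y14.762
G1 X85.149 Y15.883
G1 X83.193 Y19.425
G0 X20.005 Y121.754
M4 S247
G1 X44.180 Y110.421 F3460
G1 X73.102 Y108.449
G1 X99.438 Y108.476
G1 X115.857 Y103.142
G0 X192.179 Y38.204
M4 S861
G1 X166.763 Y21.551 F911
G1 X143.070 Y40.577
G1 X153.844 Y68.989
G1 X184.195 Y67.523
G1 X192.179 Y38.204
M5
G0 X0.000 Y0.000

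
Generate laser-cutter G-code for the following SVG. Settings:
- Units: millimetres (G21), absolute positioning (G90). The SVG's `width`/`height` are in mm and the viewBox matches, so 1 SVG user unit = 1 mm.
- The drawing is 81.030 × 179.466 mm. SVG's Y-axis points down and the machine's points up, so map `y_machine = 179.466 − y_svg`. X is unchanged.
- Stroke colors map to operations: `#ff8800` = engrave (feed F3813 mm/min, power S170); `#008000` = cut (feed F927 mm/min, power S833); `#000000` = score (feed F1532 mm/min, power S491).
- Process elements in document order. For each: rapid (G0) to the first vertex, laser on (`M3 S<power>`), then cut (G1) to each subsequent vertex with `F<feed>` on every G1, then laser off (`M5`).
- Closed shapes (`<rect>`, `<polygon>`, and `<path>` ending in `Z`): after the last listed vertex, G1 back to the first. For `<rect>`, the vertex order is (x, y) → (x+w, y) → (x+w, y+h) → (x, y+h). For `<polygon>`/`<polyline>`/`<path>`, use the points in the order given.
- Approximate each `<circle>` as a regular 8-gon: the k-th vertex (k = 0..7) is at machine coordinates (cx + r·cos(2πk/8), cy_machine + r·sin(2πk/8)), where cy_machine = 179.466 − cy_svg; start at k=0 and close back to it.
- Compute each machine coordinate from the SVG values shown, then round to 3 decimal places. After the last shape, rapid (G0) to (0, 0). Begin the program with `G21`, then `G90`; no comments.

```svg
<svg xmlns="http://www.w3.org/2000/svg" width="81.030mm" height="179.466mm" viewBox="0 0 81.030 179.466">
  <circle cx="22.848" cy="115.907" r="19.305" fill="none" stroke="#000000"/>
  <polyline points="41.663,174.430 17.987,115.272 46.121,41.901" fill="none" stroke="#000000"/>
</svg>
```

G21
G90
G0 X42.153 Y63.559
M3 S491
G1 X36.499 Y77.210 F1532
G1 X22.848 Y82.864 F1532
G1 X9.197 Y77.210 F1532
G1 X3.543 Y63.559 F1532
G1 X9.197 Y49.908 F1532
G1 X22.848 Y44.254 F1532
G1 X36.499 Y49.908 F1532
G1 X42.153 Y63.559 F1532
M5
G0 X41.663 Y5.036
M3 S491
G1 X17.987 Y64.194 F1532
G1 X46.121 Y137.565 F1532
M5
G0 X0.000 Y0.000

Since the viewBox matches the mm dimensions, user units are millimetres directly. The only transform is the Y-flip y_m = 179.466 − y_svg.

Shape 1 is a circle drawn with `<circle>`. Its stroke #000000 means score at S491, F1532. After flipping Y the toolpath is (42.153,63.559) → (36.499,77.210) → (22.848,82.864) → (9.197,77.210) → (3.543,63.559) → (9.197,49.908) → (22.848,44.254) → (36.499,49.908) → (42.153,63.559), returning to the start.

Shape 2 is a open polyline drawn with `<polyline>`. Its stroke #000000 means score at S491, F1532. After flipping Y the toolpath is (41.663,5.036) → (17.987,64.194) → (46.121,137.565).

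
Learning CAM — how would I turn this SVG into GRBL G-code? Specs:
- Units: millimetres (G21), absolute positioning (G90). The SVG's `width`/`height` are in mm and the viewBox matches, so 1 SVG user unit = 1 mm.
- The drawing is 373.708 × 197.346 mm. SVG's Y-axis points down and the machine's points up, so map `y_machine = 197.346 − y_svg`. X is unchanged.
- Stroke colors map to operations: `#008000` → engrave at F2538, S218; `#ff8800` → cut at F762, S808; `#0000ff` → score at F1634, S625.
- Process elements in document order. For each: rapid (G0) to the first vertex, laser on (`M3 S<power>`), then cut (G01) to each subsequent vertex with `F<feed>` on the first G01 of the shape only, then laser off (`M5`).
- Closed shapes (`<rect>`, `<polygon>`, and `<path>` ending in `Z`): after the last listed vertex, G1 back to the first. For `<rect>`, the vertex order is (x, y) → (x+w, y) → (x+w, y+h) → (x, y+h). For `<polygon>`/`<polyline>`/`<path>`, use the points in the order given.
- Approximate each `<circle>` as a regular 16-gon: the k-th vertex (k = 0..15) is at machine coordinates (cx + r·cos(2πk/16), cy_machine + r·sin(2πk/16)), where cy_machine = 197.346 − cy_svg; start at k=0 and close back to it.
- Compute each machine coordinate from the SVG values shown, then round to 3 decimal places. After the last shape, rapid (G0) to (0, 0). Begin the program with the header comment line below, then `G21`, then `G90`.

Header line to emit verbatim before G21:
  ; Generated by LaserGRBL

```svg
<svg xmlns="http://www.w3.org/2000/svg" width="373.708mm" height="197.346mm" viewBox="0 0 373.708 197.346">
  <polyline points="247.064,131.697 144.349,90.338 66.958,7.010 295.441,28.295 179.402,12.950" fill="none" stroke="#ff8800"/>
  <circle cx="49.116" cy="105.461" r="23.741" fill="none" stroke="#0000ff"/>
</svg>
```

; Generated by LaserGRBL
G21
G90
G0 X247.064 Y65.649
M3 S808
G01 X144.349 Y107.008 F762
G01 X66.958 Y190.336
G01 X295.441 Y169.051
G01 X179.402 Y184.396
M5
G0 X72.857 Y91.885
M3 S625
G01 X71.050 Y100.970 F1634
G01 X65.903 Y108.672
G01 X58.201 Y113.819
G01 X49.116 Y115.626
G01 X40.031 Y113.819
G01 X32.329 Y108.672
G01 X27.182 Y100.970
G01 X25.375 Y91.885
G01 X27.182 Y82.800
G01 X32.329 Y75.098
G01 X40.031 Y69.951
G01 X49.116 Y68.144
G01 X58.201 Y69.951
G01 X65.903 Y75.098
G01 X71.050 Y82.800
G01 X72.857 Y91.885
M5
G0 X0.000 Y0.000

1 u = 1 mm; y_m = 197.346 − y.

[1] `<polyline>` open polyline, #ff8800→cut S808 F762: (247.064,65.649) → (144.349,107.008) → (66.958,190.336) → (295.441,169.051) → (179.402,184.396)

[2] `<circle>` circle, #0000ff→score S625 F1634: (72.857,91.885) → (71.050,100.970) → (65.903,108.672) → (58.201,113.819) → (49.116,115.626) → (40.031,113.819) → (32.329,108.672) → (27.182,100.970) → (25.375,91.885) → (27.182,82.800) → (32.329,75.098) → (40.031,69.951) → (49.116,68.144) → (58.201,69.951) → (65.903,75.098) → (71.050,82.800) → (72.857,91.885) (closed)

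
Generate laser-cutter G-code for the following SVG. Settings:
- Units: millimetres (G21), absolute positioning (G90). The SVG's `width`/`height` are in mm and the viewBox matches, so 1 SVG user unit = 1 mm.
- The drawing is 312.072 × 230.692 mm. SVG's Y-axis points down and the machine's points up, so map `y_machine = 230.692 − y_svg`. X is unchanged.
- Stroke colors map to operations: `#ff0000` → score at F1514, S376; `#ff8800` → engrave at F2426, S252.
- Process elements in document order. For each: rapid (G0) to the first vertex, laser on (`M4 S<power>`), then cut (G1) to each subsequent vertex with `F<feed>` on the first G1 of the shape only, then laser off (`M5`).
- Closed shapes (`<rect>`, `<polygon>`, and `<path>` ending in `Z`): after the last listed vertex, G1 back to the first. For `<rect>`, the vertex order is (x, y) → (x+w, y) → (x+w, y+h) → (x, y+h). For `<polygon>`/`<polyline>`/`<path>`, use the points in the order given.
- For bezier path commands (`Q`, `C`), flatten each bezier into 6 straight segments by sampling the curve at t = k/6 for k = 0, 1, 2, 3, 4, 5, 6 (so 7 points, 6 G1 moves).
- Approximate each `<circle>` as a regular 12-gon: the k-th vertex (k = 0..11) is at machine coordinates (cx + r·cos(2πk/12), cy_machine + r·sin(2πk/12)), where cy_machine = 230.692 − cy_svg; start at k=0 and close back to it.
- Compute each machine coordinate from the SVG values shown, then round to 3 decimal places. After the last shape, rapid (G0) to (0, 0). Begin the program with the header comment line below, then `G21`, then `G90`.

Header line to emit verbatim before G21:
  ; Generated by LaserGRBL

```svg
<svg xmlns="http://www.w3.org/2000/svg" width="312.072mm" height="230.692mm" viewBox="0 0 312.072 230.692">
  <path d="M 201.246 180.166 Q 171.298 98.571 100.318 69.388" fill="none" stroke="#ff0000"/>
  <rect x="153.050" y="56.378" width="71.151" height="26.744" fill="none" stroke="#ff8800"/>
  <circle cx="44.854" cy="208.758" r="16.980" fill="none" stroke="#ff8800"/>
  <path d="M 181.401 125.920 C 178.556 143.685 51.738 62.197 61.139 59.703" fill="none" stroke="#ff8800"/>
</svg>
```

Since the viewBox matches the mm dimensions, user units are millimetres directly. The only transform is the Y-flip y_m = 230.692 − y_svg.

Shape 1 is a quadratic bezier drawn with `<path>`. Its stroke #ff0000 means score at S376, F1514. After flipping Y the toolpath is (201.246,50.526) → (190.124,76.268) → (176.722,99.099) → (161.040,119.018) → (143.079,136.025) → (122.838,150.120) → (100.318,161.304).

Shape 2 is a rectangle drawn with `<rect>`. Its stroke #ff8800 means engrave at S252, F2426. After flipping Y the toolpath is (153.050,174.314) → (224.201,174.314) → (224.201,147.570) → (153.050,147.570) → (153.050,174.314), returning to the start.

Shape 3 is a circle drawn with `<circle>`. Its stroke #ff8800 means engrave at S252, F2426. After flipping Y the toolpath is (61.834,21.934) → (59.559,30.424) → (53.344,36.639) → (44.854,38.914) → (36.364,36.639) → (30.149,30.424) → (27.874,21.934) → (30.149,13.444) → (36.364,7.229) → (44.854,4.954) → (53.344,7.229) → (59.559,13.444) → (61.834,21.934), returning to the start.

Shape 4 is a cubic bezier drawn with `<path>`. Its stroke #ff8800 means engrave at S252, F2426. After flipping Y the toolpath is (181.401,104.772) → (170.852,103.335) → (146.868,113.490) → (116.678,130.283) → (87.508,148.765) → (66.585,163.984) → (61.139,170.989).

; Generated by LaserGRBL
G21
G90
G0 X201.246 Y50.526
M4 S376
G1 X190.124 Y76.268 F1514
G1 X176.722 Y99.099
G1 X161.040 Y119.018
G1 X143.079 Y136.025
G1 X122.838 Y150.120
G1 X100.318 Y161.304
M5
G0 X153.050 Y174.314
M4 S252
G1 X224.201 Y174.314 F2426
G1 X224.201 Y147.570
G1 X153.050 Y147.570
G1 X153.050 Y174.314
M5
G0 X61.834 Y21.934
M4 S252
G1 X59.559 Y30.424 F2426
G1 X53.344 Y36.639
G1 X44.854 Y38.914
G1 X36.364 Y36.639
G1 X30.149 Y30.424
G1 X27.874 Y21.934
G1 X30.149 Y13.444
G1 X36.364 Y7.229
G1 X44.854 Y4.954
G1 X53.344 Y7.229
G1 X59.559 Y13.444
G1 X61.834 Y21.934
M5
G0 X181.401 Y104.772
M4 S252
G1 X170.852 Y103.335 F2426
G1 X146.868 Y113.490
G1 X116.678 Y130.283
G1 X87.508 Y148.765
G1 X66.585 Y163.984
G1 X61.139 Y170.989
M5
G0 X0.000 Y0.000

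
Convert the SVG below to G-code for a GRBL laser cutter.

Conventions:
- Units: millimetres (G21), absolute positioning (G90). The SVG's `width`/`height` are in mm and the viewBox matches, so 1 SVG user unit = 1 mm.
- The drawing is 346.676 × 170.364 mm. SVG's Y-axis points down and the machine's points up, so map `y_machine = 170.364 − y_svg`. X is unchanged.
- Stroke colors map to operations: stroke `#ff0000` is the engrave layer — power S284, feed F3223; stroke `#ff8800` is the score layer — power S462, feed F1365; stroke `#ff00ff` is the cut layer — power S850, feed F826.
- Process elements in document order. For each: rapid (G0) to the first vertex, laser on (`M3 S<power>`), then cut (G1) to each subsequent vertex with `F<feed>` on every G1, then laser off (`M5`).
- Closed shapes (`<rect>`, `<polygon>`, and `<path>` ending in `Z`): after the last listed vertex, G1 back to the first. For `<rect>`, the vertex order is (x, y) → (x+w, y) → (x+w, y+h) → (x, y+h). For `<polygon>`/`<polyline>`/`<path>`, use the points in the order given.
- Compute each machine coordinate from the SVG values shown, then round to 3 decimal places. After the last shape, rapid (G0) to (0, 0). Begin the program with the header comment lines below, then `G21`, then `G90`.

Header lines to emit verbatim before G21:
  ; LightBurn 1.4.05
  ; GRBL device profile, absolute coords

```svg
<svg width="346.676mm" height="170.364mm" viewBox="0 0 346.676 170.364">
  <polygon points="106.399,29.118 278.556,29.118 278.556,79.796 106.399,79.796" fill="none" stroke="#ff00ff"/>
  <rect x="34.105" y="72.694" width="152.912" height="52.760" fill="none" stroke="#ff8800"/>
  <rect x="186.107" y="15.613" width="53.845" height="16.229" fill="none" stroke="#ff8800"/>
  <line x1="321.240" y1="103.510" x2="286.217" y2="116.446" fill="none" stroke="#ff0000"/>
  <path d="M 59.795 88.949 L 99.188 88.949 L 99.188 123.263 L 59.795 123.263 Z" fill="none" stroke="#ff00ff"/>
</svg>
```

; LightBurn 1.4.05
; GRBL device profile, absolute coords
G21
G90
G0 X106.399 Y141.246
M3 S850
G1 X278.556 Y141.246 F826
G1 X278.556 Y90.568 F826
G1 X106.399 Y90.568 F826
G1 X106.399 Y141.246 F826
M5
G0 X34.105 Y97.670
M3 S462
G1 X187.017 Y97.670 F1365
G1 X187.017 Y44.910 F1365
G1 X34.105 Y44.910 F1365
G1 X34.105 Y97.670 F1365
M5
G0 X186.107 Y154.751
M3 S462
G1 X239.952 Y154.751 F1365
G1 X239.952 Y138.522 F1365
G1 X186.107 Y138.522 F1365
G1 X186.107 Y154.751 F1365
M5
G0 X321.240 Y66.854
M3 S284
G1 X286.217 Y53.918 F3223
M5
G0 X59.795 Y81.415
M3 S850
G1 X99.188 Y81.415 F826
G1 X99.188 Y47.101 F826
G1 X59.795 Y47.101 F826
G1 X59.795 Y81.415 F826
M5
G0 X0.000 Y0.000

Since the viewBox matches the mm dimensions, user units are millimetres directly. The only transform is the Y-flip y_m = 170.364 − y_svg.

Shape 1 is a rectangle drawn with `<polygon>`. Its stroke #ff00ff means cut at S850, F826. After flipping Y the toolpath is (106.399,141.246) → (278.556,141.246) → (278.556,90.568) → (106.399,90.568) → (106.399,141.246), returning to the start.

Shape 2 is a rectangle drawn with `<rect>`. Its stroke #ff8800 means score at S462, F1365. After flipping Y the toolpath is (34.105,97.670) → (187.017,97.670) → (187.017,44.910) → (34.105,44.910) → (34.105,97.670), returning to the start.

Shape 3 is a rectangle drawn with `<rect>`. Its stroke #ff8800 means score at S462, F1365. After flipping Y the toolpath is (186.107,154.751) → (239.952,154.751) → (239.952,138.522) → (186.107,138.522) → (186.107,154.751), returning to the start.

Shape 4 is a line segment drawn with `<line>`. Its stroke #ff0000 means engrave at S284, F3223. After flipping Y the toolpath is (321.240,66.854) → (286.217,53.918).

Shape 5 is a rectangle drawn with `<path>`. Its stroke #ff00ff means cut at S850, F826. After flipping Y the toolpath is (59.795,81.415) → (99.188,81.415) → (99.188,47.101) → (59.795,47.101) → (59.795,81.415), returning to the start.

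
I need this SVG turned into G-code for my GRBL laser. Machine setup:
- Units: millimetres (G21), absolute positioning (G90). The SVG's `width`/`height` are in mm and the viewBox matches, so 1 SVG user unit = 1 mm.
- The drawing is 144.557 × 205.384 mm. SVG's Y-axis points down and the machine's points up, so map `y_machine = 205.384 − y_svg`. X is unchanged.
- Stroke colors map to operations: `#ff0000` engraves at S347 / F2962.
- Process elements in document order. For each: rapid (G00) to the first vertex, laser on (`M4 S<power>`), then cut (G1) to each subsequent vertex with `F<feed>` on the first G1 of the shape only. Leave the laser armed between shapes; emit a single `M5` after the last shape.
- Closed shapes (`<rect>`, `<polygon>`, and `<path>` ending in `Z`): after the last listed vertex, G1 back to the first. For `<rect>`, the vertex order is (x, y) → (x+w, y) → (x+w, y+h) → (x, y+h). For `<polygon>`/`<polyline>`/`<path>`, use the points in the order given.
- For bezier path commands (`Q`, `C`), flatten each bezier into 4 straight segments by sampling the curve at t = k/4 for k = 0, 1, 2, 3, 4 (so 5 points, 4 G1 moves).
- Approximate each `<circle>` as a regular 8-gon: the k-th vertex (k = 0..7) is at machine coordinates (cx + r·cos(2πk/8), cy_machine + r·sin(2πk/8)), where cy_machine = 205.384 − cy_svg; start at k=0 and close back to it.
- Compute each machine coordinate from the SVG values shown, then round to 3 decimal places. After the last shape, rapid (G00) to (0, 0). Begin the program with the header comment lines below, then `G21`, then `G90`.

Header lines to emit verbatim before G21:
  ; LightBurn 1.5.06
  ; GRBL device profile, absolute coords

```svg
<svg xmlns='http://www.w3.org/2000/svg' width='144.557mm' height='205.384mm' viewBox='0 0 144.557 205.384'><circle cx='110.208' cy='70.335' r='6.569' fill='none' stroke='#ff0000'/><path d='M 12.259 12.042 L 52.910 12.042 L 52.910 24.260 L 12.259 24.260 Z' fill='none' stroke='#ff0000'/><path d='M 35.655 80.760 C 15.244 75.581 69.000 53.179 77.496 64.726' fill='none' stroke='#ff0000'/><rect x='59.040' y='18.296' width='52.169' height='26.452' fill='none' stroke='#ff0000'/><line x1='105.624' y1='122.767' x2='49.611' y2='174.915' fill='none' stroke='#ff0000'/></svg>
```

; LightBurn 1.5.06
; GRBL device profile, absolute coords
G21
G90
G00 X116.777 Y135.049
M4 S347
G1 X114.853 Y139.694 F2962
G1 X110.208 Y141.618
G1 X105.563 Y139.694
G1 X103.639 Y135.049
G1 X105.563 Y130.404
G1 X110.208 Y128.480
G1 X114.853 Y130.404
G1 X116.777 Y135.049
G00 X12.259 Y193.342
M4 S347
G1 X52.910 Y193.342 F2962
G1 X52.910 Y181.124
G1 X12.259 Y181.124
G1 X12.259 Y193.342
G00 X35.655 Y124.624
M4 S347
G1 X32.387 Y130.938 F2962
G1 X45.735 Y138.913
G1 X64.504 Y143.752
G1 X77.496 Y140.658
G00 X59.040 Y187.088
M4 S347
G1 X111.209 Y187.088 F2962
G1 X111.209 Y160.636
G1 X59.040 Y160.636
G1 X59.040 Y187.088
G00 X105.624 Y82.617
M4 S347
G1 X49.611 Y30.469 F2962
M5
G00 X0.000 Y0.000

viewBox `0 0 144.557 205.384` with mm width/height → 1 unit = 1 mm. Flip: y_m = 205.384 − y_svg.

**Shape 1** — `<circle>` circle, stroke `#ff0000` → engrave (S347, F2962). Machine vertices: (116.777,135.049) → (114.853,139.694) → (110.208,141.618) → (105.563,139.694) → (103.639,135.049) → (105.563,130.404) → (110.208,128.480) → (114.853,130.404) → (116.777,135.049). Closed: final G1 returns to the first vertex.

**Shape 2** — `<path>` rectangle, stroke `#ff0000` → engrave (S347, F2962). Machine vertices: (12.259,193.342) → (52.910,193.342) → (52.910,181.124) → (12.259,181.124) → (12.259,193.342). Closed: final G1 returns to the first vertex.

**Shape 3** — `<path>` cubic bezier, stroke `#ff0000` → engrave (S347, F2962). Control points (SVG): P0=(35.655,80.760), P1=(15.244,75.581), P2=(69.000,53.179), P3=(77.496,64.726); sampled at t=k/4. Machine vertices: (35.655,124.624) → (32.387,130.938) → (45.735,138.913) → (64.504,143.752) → (77.496,140.658). Open path.

**Shape 4** — `<rect>` rectangle, stroke `#ff0000` → engrave (S347, F2962). Machine vertices: (59.040,187.088) → (111.209,187.088) → (111.209,160.636) → (59.040,160.636) → (59.040,187.088). Closed: final G1 returns to the first vertex.

**Shape 5** — `<line>` line segment, stroke `#ff0000` → engrave (S347, F2962). Machine vertices: (105.624,82.617) → (49.611,30.469). Open path.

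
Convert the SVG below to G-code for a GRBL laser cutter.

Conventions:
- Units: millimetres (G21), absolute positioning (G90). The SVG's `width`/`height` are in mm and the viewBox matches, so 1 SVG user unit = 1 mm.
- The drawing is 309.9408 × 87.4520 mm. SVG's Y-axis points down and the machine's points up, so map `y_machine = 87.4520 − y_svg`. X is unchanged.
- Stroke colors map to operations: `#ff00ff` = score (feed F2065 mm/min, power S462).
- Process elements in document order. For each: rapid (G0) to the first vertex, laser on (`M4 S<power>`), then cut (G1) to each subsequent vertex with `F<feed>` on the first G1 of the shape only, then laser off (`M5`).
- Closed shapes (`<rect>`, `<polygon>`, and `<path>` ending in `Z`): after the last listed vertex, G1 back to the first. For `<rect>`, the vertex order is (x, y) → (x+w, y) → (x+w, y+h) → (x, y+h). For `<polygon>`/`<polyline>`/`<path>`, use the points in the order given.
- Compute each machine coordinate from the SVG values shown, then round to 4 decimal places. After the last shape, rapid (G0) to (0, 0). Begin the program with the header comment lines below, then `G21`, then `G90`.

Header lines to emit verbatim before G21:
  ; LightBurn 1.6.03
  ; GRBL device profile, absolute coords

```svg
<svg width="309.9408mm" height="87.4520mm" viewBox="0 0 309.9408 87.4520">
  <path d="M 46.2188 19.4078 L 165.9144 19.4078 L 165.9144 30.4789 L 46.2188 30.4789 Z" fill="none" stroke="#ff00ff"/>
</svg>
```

; LightBurn 1.6.03
; GRBL device profile, absolute coords
G21
G90
G0 X46.2188 Y68.0442
M4 S462
G1 X165.9144 Y68.0442 F2065
G1 X165.9144 Y56.9731
G1 X46.2188 Y56.9731
G1 X46.2188 Y68.0442
M5
G0 X0.0000 Y0.0000

viewBox `0 0 309.9408 87.4520` with mm width/height → 1 unit = 1 mm. Flip: y_m = 87.4520 − y_svg.

**Shape 1** — `<path>` rectangle, stroke `#ff00ff` → score (S462, F2065). Machine vertices: (46.2188,68.0442) → (165.9144,68.0442) → (165.9144,56.9731) → (46.2188,56.9731) → (46.2188,68.0442). Closed: final G1 returns to the first vertex.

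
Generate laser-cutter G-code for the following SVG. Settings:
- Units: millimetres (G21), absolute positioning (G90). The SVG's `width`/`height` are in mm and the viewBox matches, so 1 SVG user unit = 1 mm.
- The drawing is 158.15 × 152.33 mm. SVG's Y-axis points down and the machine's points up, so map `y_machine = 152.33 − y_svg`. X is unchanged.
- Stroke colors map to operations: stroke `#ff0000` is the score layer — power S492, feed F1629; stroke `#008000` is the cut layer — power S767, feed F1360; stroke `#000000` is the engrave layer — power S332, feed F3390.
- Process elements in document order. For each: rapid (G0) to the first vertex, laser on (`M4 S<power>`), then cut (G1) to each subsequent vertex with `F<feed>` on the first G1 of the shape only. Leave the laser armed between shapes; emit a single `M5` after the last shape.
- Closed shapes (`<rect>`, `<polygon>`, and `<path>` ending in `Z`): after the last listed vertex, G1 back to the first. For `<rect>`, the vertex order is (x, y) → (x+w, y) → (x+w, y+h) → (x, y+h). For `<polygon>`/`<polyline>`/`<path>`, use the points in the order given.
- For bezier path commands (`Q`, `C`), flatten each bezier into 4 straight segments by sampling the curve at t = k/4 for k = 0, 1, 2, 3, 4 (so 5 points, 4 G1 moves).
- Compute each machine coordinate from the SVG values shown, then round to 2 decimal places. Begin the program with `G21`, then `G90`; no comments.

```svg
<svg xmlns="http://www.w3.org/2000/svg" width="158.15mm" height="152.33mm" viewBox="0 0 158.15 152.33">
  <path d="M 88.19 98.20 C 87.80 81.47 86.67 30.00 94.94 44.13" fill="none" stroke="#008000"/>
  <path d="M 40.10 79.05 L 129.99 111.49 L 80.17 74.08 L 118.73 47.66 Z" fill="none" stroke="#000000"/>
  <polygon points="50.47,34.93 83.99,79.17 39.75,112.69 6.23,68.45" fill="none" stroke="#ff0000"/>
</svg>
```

1 u = 1 mm; y_m = 152.33 − y.

[1] `<path>` cubic bezier, #008000→cut S767 F1360: (88.19,54.13) → (87.92,71.62) → (88.32,92.74) → (90.34,108.07) → (94.94,108.20)

[2] `<path>` closed polygon, #000000→engrave S332 F3390: (40.10,73.28) → (129.99,40.84) → (80.17,78.25) → (118.73,104.67) → (40.10,73.28) (closed)

[3] `<polygon>` regular polygon, #ff0000→score S492 F1629: (50.47,117.40) → (83.99,73.16) → (39.75,39.64) → (6.23,83.88) → (50.47,117.40) (closed)

G21
G90
G0 X88.19 Y54.13
M4 S767
G1 X87.92 Y71.62 F1360
G1 X88.32 Y92.74
G1 X90.34 Y108.07
G1 X94.94 Y108.20
G0 X40.10 Y73.28
M4 S332
G1 X129.99 Y40.84 F3390
G1 X80.17 Y78.25
G1 X118.73 Y104.67
G1 X40.10 Y73.28
G0 X50.47 Y117.40
M4 S492
G1 X83.99 Y73.16 F1629
G1 X39.75 Y39.64
G1 X6.23 Y83.88
G1 X50.47 Y117.40
M5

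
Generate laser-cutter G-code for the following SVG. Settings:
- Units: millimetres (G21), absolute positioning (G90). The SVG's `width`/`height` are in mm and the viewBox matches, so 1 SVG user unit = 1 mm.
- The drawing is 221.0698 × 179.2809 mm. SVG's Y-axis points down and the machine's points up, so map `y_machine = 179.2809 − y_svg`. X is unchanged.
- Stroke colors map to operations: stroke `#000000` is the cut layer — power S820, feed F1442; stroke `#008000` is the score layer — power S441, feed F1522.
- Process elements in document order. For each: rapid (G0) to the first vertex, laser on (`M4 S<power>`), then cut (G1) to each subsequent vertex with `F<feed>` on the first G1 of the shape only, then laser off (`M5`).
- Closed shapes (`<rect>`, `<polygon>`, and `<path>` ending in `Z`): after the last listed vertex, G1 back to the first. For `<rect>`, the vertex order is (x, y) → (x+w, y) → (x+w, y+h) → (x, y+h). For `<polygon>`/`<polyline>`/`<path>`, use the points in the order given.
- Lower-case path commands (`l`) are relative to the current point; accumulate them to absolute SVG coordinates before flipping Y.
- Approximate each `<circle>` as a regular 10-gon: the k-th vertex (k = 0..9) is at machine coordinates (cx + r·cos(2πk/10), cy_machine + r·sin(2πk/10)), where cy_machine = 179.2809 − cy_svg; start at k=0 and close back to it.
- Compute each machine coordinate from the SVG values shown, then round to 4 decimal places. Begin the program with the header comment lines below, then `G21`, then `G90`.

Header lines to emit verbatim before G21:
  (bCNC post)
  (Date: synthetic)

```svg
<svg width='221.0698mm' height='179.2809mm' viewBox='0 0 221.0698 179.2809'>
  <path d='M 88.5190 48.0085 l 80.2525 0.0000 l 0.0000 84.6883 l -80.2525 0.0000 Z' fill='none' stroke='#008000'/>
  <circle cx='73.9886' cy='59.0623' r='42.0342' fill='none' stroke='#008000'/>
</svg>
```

viewBox `0 0 221.0698 179.2809` with mm width/height → 1 unit = 1 mm. Flip: y_m = 179.2809 − y_svg.

**Shape 1** — `<path>` rectangle, stroke `#008000` → score (S441, F1522). Machine vertices: (88.5190,131.2724) → (168.7715,131.2724) → (168.7715,46.5841) → (88.5190,46.5841) → (88.5190,131.2724). Closed: final G1 returns to the first vertex.

**Shape 2** — `<circle>` circle, stroke `#008000` → score (S441, F1522). Machine vertices: (116.0228,120.2186) → (107.9950,144.9257) → (86.9779,160.1955) → (60.9993,160.1955) → (39.9822,144.9257) → (31.9544,120.2186) → (39.9822,95.5115) → (60.9993,80.2417) → (86.9779,80.2417) → (107.9950,95.5115) → (116.0228,120.2186). Closed: final G1 returns to the first vertex.

(bCNC post)
(Date: synthetic)
G21
G90
G0 X88.5190 Y131.2724
M4 S441
G1 X168.7715 Y131.2724 F1522
G1 X168.7715 Y46.5841
G1 X88.5190 Y46.5841
G1 X88.5190 Y131.2724
M5
G0 X116.0228 Y120.2186
M4 S441
G1 X107.9950 Y144.9257 F1522
G1 X86.9779 Y160.1955
G1 X60.9993 Y160.1955
G1 X39.9822 Y144.9257
G1 X31.9544 Y120.2186
G1 X39.9822 Y95.5115
G1 X60.9993 Y80.2417
G1 X86.9779 Y80.2417
G1 X107.9950 Y95.5115
G1 X116.0228 Y120.2186
M5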